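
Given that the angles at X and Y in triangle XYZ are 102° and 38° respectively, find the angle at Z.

Let angle Z = x. Then 102 + 38 + x = 180.
x = 180 - 140 = 40 degrees.

40 degrees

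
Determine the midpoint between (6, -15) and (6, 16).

The midpoint is the average of the coordinates:
x: (6 + 6)/2 = 6
y: (-15 + 16)/2 = 1/2
Midpoint = (6, 1/2)

(6, 1/2)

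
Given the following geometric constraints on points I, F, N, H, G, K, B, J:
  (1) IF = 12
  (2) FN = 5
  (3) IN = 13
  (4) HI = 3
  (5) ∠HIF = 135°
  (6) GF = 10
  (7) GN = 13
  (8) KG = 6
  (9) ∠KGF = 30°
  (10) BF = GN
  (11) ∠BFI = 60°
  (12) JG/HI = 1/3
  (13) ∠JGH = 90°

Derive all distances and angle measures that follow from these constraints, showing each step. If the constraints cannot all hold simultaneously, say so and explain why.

The constraints are consistent.

From the given relations:
  BF = GN = 13
  JG = 1/3·HI = 1/3·3 = 1

Step 1: From IF = 12, FB = 13, and ∠IFB = 60°, by the law of cosines:
  IB² = IF² + FB² - 2·IF·FB·cos(60°) = 144 + 169 - 156 = 157
  IB = √157

Step 2: From FI = 12, IH = 3, and ∠FIH = 135°, by the law of cosines:
  FH² = FI² + IH² - 2·FI·IH·cos(135°) = 144 + 9 + 50.91 = 203.9
  FH ≈ 14.28

Step 3: From FG = 10, GK = 6, and ∠FGK = 30°, by the law of cosines:
  FK² = FG² + GK² - 2·FG·GK·cos(30°) = 100 + 36 - 103.9 = 32.08
  FK ≈ 5.66

Step 4: From IF = 12, IN = 13, FN = 5, by the inverse law of cosines:
  cos(∠FIN) = (IF² + IN² - FN²) / (2·IF·IN)
  ∠FIN = 22.62°

Step 5: From FG = 10, FN = 5, GN = 13, by the inverse law of cosines:
  cos(∠GFN) = (FG² + FN² - GN²) / (2·FG·FN)
  ∠GFN = 116.1°

Step 6: From FI = 12, FN = 5, IN = 13, by the inverse law of cosines:
  cos(∠IFN) = (FI² + FN² - IN²) / (2·FI·FN)
  ∠IFN = 90°

Step 7: From NF = 5, NG = 13, FG = 10, by the inverse law of cosines:
  cos(∠FNG) = (NF² + NG² - FG²) / (2·NF·NG)
  ∠FNG = 43.69°

Step 8: From NF = 5, NI = 13, FI = 12, by the inverse law of cosines:
  cos(∠FNI) = (NF² + NI² - FI²) / (2·NF·NI)
  ∠FNI = 67.38°

Step 9: From GF = 10, GN = 13, FN = 5, by the inverse law of cosines:
  cos(∠FGN) = (GF² + GN² - FN²) / (2·GF·GN)
  ∠FGN = 20.21°

Step 10: From IB = √157, IF = 12, BF = 13, by the inverse law of cosines:
  cos(∠BIF) = (IB² + IF² - BF²) / (2·IB·IF)
  ∠BIF = 63.96°

Step 11: From FG = 10, FK = 5.66, GK = 6, by the inverse law of cosines:
  cos(∠GFK) = (FG² + FK² - GK²) / (2·FG·FK)
  ∠GFK = 31.98°

Step 12: From FH = 14.28, FI = 12, HI = 3, by the inverse law of cosines:
  cos(∠HFI) = (FH² + FI² - HI²) / (2·FH·FI)
  ∠HFI = 8.54°

Step 13: From HF = 14.28, HI = 3, FI = 12, by the inverse law of cosines:
  cos(∠FHI) = (HF² + HI² - FI²) / (2·HF·HI)
  ∠FHI = 36.46°

Step 14: From KF = 5.66, KG = 6, FG = 10, by the inverse law of cosines:
  cos(∠FKG) = (KF² + KG² - FG²) / (2·KF·KG)
  ∠FKG = 118.02°

Step 15: From BF = 13, BI = √157, FI = 12, by the inverse law of cosines:
  cos(∠FBI) = (BF² + BI² - FI²) / (2·BF·BI)
  ∠FBI = 56.04°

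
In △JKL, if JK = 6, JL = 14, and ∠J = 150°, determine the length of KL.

By the law of cosines: KL^2 = JK^2 + JL^2 - 2*JK*JL*cos(J)
KL^2 = 6^2 + 14^2 - 2*6*14*cos(150°)
KL^2 = 36 + 196 - 168*(-sqrt(3)/2)
KL^2 = 84*sqrt(3) + 232
KL = 2*sqrt(21*sqrt(3) + 58)

2*sqrt(21*sqrt(3) + 58)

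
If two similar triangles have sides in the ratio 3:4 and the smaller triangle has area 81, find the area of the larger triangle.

Area ratio = (3/4)^2 = 9/16. Area of the larger triangle = 81 * 16/9 = 144.

144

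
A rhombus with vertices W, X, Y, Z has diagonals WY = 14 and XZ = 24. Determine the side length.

The diagonals of a rhombus bisect each other at right angles.
Half-diagonals: 14/2 = 7 and 24/2 = 12
side = sqrt(7^2 + 12^2)
side = sqrt(49 + 144)
side = sqrt(193)

sqrt(193)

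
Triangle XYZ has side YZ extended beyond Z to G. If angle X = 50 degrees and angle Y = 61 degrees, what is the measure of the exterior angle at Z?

The interior angle at Z is 180 - 50 - 61 = 69 degrees.
The exterior angle and interior angle at Z are supplementary:
Exterior angle = 180 - 69 = 111 degrees.

111 degrees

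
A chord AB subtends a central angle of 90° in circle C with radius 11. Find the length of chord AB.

Chord length = 2r sin(θ/2)
= 2 × 11 × sin(90°/2)
= 2 × 11 × sin(45°)
= 11*sqrt(2)

11*sqrt(2)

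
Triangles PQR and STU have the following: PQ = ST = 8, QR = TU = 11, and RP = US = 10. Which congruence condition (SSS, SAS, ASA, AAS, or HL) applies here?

The given information matches SSS: All three pairs of corresponding sides are equal (Side-Side-Side).

SSS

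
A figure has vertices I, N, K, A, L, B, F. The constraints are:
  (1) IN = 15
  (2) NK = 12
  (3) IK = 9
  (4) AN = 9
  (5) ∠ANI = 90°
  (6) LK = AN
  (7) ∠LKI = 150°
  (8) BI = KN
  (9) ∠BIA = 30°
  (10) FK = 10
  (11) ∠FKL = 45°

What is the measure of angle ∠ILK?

From the given relations: LK = AN = 9.
Step 1: By the law of cosines on triangle LKI: LI² = 9² + 9² − 2·9·9·cos(150°) = 302.3, so LI ≈ 17.39.
Step 2: By the inverse law of cosines on triangle ILK: cos(∠ILK) = (17.39² + 9² − 9²) / (2·17.39·9) = 302.3/312.96 = 0.9659, so ∠ILK = 15°.

Therefore, the measure of angle ∠ILK = 15°.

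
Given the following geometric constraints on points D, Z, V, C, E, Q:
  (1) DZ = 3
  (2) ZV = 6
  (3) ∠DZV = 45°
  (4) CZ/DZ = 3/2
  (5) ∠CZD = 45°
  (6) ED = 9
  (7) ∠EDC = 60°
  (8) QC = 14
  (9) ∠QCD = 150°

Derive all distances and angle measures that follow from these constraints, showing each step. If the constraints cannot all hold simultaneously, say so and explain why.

The constraints are consistent.

From the given relations:
  CZ = 3/2·DZ = 3/2·3 ≈ 4.5

Step 1: From DZ = 3, ZV = 6, and ∠DZV = 45°, by the law of cosines:
  DV² = DZ² + ZV² - 2·DZ·ZV·cos(45°) = 9 + 36 - 25.46 = 19.54
  DV ≈ 4.42

Step 2: From DZ = 3, ZC = 4.5, and ∠DZC = 45°, by the law of cosines:
  DC² = DZ² + ZC² - 2·DZ·ZC·cos(45°) = 9 + 20.25 - 19.09 = 10.16
  DC ≈ 3.19

Step 3: From DC = 3.19, CQ = 14, and ∠DCQ = 150°, by the law of cosines:
  DQ² = DC² + CQ² - 2·DC·CQ·cos(150°) = 10.16 + 196 + 77.29 = 283.4
  DQ ≈ 16.84

Step 4: From CD = 3.19, DE = 9, and ∠CDE = 60°, by the law of cosines:
  CE² = CD² + DE² - 2·CD·DE·cos(60°) = 10.16 + 81 - 28.68 = 62.47
  CE ≈ 7.9

Step 5: From DC = 3.19, DZ = 3, CZ = 4.5, by the inverse law of cosines:
  cos(∠CDZ) = (DC² + DZ² - CZ²) / (2·DC·DZ)
  ∠CDZ = 93.27°

Step 6: From DV = 4.42, DZ = 3, VZ = 6, by the inverse law of cosines:
  cos(∠VDZ) = (DV² + DZ² - VZ²) / (2·DV·DZ)
  ∠VDZ = 106.32°

Step 7: From VD = 4.42, VZ = 6, DZ = 3, by the inverse law of cosines:
  cos(∠DVZ) = (VD² + VZ² - DZ²) / (2·VD·VZ)
  ∠DVZ = 28.68°

Step 8: From CD = 3.19, CZ = 4.5, DZ = 3, by the inverse law of cosines:
  cos(∠DCZ) = (CD² + CZ² - DZ²) / (2·CD·CZ)
  ∠DCZ = 41.73°

Step 9: From DC = 3.19, DQ = 16.84, CQ = 14, by the inverse law of cosines:
  cos(∠CDQ) = (DC² + DQ² - CQ²) / (2·DC·DQ)
  ∠CDQ = 24.57°

Step 10: From CD = 3.19, CE = 7.9, DE = 9, by the inverse law of cosines:
  cos(∠DCE) = (CD² + CE² - DE²) / (2·CD·CE)
  ∠DCE = 99.56°

Step 11: From EC = 7.9, ED = 9, CD = 3.19, by the inverse law of cosines:
  cos(∠CED) = (EC² + ED² - CD²) / (2·EC·ED)
  ∠CED = 20.44°

Step 12: From QC = 14, QD = 16.84, CD = 3.19, by the inverse law of cosines:
  cos(∠CQD) = (QC² + QD² - CD²) / (2·QC·QD)
  ∠CQD = 5.43°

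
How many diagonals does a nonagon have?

Each of the 9 vertices connects to 6 non-adjacent vertices via diagonals.
Total connections = 9 × 6 = 54, but each diagonal is counted twice.
Number of diagonals = 54 / 2 = 27.

27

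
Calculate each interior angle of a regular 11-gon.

Each interior angle of a regular n-gon is (n - 2) * 180 / n.
For n = 11: (11 - 2) * 180 / 11 = 1620/11 = 1620/11 degrees.

1620/11 degrees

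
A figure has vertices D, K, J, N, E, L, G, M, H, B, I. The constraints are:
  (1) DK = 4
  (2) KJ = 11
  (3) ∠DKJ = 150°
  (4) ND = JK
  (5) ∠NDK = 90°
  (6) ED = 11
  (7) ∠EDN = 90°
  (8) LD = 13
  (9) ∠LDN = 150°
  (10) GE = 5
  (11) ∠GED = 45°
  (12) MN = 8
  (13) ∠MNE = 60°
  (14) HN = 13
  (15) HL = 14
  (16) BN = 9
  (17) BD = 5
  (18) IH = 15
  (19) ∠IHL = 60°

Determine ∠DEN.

From the given relations: ND = JK = 11.
Step 1: By the law of cosines on triangle EDN: EN² = 11² + 11² − 2·11·11·cos(90°) = 242, so EN = 11·√2.
Step 2: By the inverse law of cosines on triangle DEN: cos(∠DEN) = (11² + (11·√2)² − 11²) / (2·11·11·√2) = 242/342.24 = 0.7071, so ∠DEN = 45°.

Therefore, the measure of angle ∠DEN = 45°.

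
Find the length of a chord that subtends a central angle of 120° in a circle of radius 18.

Chord = 2(18) sin(60°) = 18*sqrt(3)

18*sqrt(3)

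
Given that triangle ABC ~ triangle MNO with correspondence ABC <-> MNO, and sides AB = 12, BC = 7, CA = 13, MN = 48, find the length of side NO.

Similar triangles have proportional sides. Setting up the proportion:
MN / AB = NO / BC
48 / 12 = NO / 7
NO = 7 * 48 / 12 = 28.

28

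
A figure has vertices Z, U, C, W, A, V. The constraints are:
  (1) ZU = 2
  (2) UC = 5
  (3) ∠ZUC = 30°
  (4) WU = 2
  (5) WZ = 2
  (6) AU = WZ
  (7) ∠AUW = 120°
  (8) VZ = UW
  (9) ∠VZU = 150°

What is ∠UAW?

From the given relations: AU = WZ = 2.
Step 1: By the law of cosines on triangle AUW: AW² = 2² + 2² − 2·2·2·cos(120°) = 12, so AW = 2·√3.
Step 2: By the inverse law of cosines on triangle UAW: cos(∠UAW) = (2² + (2·√3)² − 2²) / (2·2·2·√3) = 12/13.86 = 0.866, so ∠UAW = 30°.

Therefore, the measure of angle ∠UAW = 30°.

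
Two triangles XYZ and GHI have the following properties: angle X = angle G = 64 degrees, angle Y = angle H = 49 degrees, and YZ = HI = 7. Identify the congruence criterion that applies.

Consider the given information: angle X = angle G = 64 degrees, angle Y = angle H = 49 degrees, and YZ = HI = 7
This is not ASA or HL: ASA requires two angles and the side between them. HL only applies to right triangles with matching hypotenuse and leg.
The correct criterion is AAS. Two pairs of corresponding angles and a non-included side are equal (Angle-Angle-Side).

AAS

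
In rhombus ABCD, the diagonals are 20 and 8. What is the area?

Area of a rhombus = (d1 * d2) / 2
Area = (20 * 8) / 2
Area = 160 / 2
Area = 80

80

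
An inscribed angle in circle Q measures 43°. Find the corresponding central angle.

By the inscribed angle theorem, the central angle is twice the inscribed angle.
Central angle = 2 × 43° = 86°

86°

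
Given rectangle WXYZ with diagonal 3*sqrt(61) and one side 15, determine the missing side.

The diagonal of a rectangle forms a right triangle with the two sides.
Rearranging the Pythagorean theorem: missing side = sqrt(d^2 - known^2).
= sqrt(549 - 225) = sqrt(324) = 18.

18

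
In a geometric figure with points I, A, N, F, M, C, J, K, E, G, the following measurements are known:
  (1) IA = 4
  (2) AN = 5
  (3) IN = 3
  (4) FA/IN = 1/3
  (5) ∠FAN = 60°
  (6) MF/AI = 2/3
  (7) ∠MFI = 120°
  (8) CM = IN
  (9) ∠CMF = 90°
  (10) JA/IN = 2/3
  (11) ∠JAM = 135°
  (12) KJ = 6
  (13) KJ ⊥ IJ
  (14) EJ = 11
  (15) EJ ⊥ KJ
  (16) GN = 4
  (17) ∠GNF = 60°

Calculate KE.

Step 1: By the law of cosines on triangle KJE: KE² = 6² + 11² − 2·6·11·cos(90°) = 157, so KE = √157.

Therefore, the length of KE = √157.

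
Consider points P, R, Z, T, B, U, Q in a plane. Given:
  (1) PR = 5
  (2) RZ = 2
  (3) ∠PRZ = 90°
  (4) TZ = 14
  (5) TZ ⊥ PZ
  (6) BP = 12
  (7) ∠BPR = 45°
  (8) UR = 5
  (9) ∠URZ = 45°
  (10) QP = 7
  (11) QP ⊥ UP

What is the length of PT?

Step 1: By the law of cosines on triangle ZRP: ZP² = 2² + 5² − 2·2·5·cos(90°) = 29, so ZP = √29.
Step 2: By the law of cosines on triangle PZT: PT² = √29² + 14² − 2·√29·14·cos(90°) = 225, so PT = 15.

Therefore, the length of PT = 15.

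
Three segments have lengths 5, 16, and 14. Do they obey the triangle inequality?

For three segments to close into a triangle, no single side can be as long as the other two combined.
The longest side is 16, and 5 + 14 = 19 > 16.
A triangle can be formed.

Yes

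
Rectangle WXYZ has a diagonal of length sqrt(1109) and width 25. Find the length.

The diagonal of a rectangle forms a right triangle with the two sides.
Rearranging the Pythagorean theorem: missing side = sqrt(d^2 - known^2).
= sqrt(1109 - 625) = sqrt(484) = 22.

22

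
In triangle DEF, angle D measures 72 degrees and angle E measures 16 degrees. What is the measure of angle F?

Let angle F = x. Then 72 + 16 + x = 180.
x = 180 - 88 = 92 degrees.

92 degrees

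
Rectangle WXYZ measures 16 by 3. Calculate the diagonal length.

A rectangle's diagonal splits it into two right triangles, with the diagonal as the hypotenuse.
By the Pythagorean theorem, d^2 = 16^2 + 3^2 = 265.
Therefore d = sqrt(265).

sqrt(265)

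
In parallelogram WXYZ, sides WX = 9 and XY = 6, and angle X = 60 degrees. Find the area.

Area = 9 * 6 * sin(60°) = 54 * sqrt(3)/2 = 27*sqrt(3)

27*sqrt(3)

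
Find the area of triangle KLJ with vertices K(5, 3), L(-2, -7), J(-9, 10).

Using the Shoelace formula for a triangle:
Area = (1/2)|x0(y1 - y2) + x1(y2 - y0) + x2(y0 - y1)|
Area = (1/2)|5(-7 - 10) + -2(10 - 3) + -9(3 - -7)|
Area = (1/2)|-85 + -14 + -90|
Area = (1/2)|-189|
Area = (1/2)(189)
Area = 189/2

189/2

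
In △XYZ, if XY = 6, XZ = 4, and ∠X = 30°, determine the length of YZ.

Law of cosines: YZ^2 = 6^2 + 4^2 - 2(6)(4)cos(30°) = 52 - 24*sqrt(3), so YZ = 2*sqrt(13 - 6*sqrt(3)).

2*sqrt(13 - 6*sqrt(3))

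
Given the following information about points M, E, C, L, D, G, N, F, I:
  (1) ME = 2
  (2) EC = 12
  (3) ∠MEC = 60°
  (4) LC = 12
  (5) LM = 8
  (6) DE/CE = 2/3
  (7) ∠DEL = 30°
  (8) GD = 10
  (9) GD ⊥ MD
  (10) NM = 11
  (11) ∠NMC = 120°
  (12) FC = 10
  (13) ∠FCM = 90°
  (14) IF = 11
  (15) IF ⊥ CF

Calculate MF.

Step 1: By the law of cosines on triangle CEM: CM² = 12² + 2² − 2·12·2·cos(60°) = 124, so CM = 2·√31.
Step 2: By the law of cosines on triangle MCF: MF² = (2·√31)² + 10² − 2·2·√31·10·cos(90°) = 224, so MF = 4·√14.

Therefore, the length of MF = 4·√14.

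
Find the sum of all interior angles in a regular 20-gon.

The sum of interior angles of an n-sided polygon is (n - 2) * 180.
For n = 20: (20 - 2) * 180 = 18 * 180 = 3240 degrees.

3240 degrees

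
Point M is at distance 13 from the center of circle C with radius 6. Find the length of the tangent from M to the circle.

tangent = √(d² - r²) = √(13² - 6²) = √(169 - 36) = √133 = sqrt(133)

sqrt(133)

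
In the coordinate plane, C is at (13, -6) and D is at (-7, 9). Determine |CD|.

d = sqrt((-20)^2 + (15)^2) = sqrt(625) = 25

25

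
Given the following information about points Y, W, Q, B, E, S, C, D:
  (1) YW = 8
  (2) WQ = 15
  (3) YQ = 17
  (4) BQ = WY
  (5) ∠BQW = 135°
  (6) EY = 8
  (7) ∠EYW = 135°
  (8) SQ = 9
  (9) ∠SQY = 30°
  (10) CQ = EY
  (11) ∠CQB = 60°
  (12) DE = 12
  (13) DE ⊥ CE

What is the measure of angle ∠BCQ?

From the given relations: CQ = EY = 8; BQ = WY = 8.
Step 1: By the law of cosines on triangle CQB: CB² = 8² + 8² − 2·8·8·cos(60°) = 64, so CB = 8.
Step 2: By the inverse law of cosines on triangle BCQ: cos(∠BCQ) = (8² + 8² − 8²) / (2·8·8) = 64/128 = 0.5, so ∠BCQ = 60°.

Therefore, the measure of angle ∠BCQ = 60°.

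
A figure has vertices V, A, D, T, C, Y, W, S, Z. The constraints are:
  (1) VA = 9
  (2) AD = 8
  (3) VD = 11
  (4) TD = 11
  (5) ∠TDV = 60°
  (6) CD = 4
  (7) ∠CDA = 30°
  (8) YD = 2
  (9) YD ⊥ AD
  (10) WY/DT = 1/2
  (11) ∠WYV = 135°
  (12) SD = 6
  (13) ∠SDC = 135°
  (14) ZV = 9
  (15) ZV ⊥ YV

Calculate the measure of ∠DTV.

Step 1: By the law of cosines on triangle TDV: TV² = 11² + 11² − 2·11·11·cos(60°) = 121, so TV = 11.
Step 2: By the inverse law of cosines on triangle DTV: cos(∠DTV) = (11² + 11² − 11²) / (2·11·11) = 121/242 = 0.5, so ∠DTV = 60°.

Therefore, the measure of angle ∠DTV = 60°.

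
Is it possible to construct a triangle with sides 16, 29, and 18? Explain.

For three segments to close into a triangle, no single side can be as long as the other two combined.
The longest side is 29, and 16 + 18 = 34 > 29.
A triangle can be formed.

Yes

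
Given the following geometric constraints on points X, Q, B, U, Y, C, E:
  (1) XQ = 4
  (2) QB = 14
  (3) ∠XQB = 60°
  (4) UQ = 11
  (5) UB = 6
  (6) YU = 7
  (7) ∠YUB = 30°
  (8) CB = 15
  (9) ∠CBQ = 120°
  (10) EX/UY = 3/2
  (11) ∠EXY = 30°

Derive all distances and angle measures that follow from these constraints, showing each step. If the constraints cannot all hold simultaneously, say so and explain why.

The constraints are consistent.

From the given relations:
  EX = 3/2·UY = 3/2·7 ≈ 10.5

Step 1: From XQ = 4, QB = 14, and ∠XQB = 60°, by the law of cosines:
  XB² = XQ² + QB² - 2·XQ·QB·cos(60°) = 16 + 196 - 56 = 156
  XB = 2·√39

Step 2: From QB = 14, BC = 15, and ∠QBC = 120°, by the law of cosines:
  QC² = QB² + BC² - 2·QB·BC·cos(120°) = 196 + 225 + 210 = 631
  QC ≈ 25.12

Step 3: From BU = 6, UY = 7, and ∠BUY = 30°, by the law of cosines:
  BY² = BU² + UY² - 2·BU·UY·cos(30°) = 36 + 49 - 72.75 = 12.25
  BY ≈ 3.5

Step 4: From QB = 14, QU = 11, BU = 6, by the inverse law of cosines:
  cos(∠BQU) = (QB² + QU² - BU²) / (2·QB·QU)
  ∠BQU = 24.17°

Step 5: From BQ = 14, BU = 6, QU = 11, by the inverse law of cosines:
  cos(∠QBU) = (BQ² + BU² - QU²) / (2·BQ·BU)
  ∠QBU = 48.65°

Step 6: From UB = 6, UQ = 11, BQ = 14, by the inverse law of cosines:
  cos(∠BUQ) = (UB² + UQ² - BQ²) / (2·UB·UQ)
  ∠BUQ = 107.18°

Step 7: From XB = 2·√39, XQ = 4, BQ = 14, by the inverse law of cosines:
  cos(∠BXQ) = (XB² + XQ² - BQ²) / (2·XB·XQ)
  ∠BXQ = 103.9°

Step 8: From QB = 14, QC = 25.12, BC = 15, by the inverse law of cosines:
  cos(∠BQC) = (QB² + QC² - BC²) / (2·QB·QC)
  ∠BQC = 31.14°

Step 9: From BQ = 14, BX = 2·√39, QX = 4, by the inverse law of cosines:
  cos(∠QBX) = (BQ² + BX² - QX²) / (2·BQ·BX)
  ∠QBX = 16.1°

Step 10: From BU = 6, BY = 3.5, UY = 7, by the inverse law of cosines:
  cos(∠UBY) = (BU² + BY² - UY²) / (2·BU·BY)
  ∠UBY = 91.02°

Step 11: From YB = 3.5, YU = 7, BU = 6, by the inverse law of cosines:
  cos(∠BYU) = (YB² + YU² - BU²) / (2·YB·YU)
  ∠BYU = 58.98°

Step 12: From CB = 15, CQ = 25.12, BQ = 14, by the inverse law of cosines:
  cos(∠BCQ) = (CB² + CQ² - BQ²) / (2·CB·CQ)
  ∠BCQ = 28.86°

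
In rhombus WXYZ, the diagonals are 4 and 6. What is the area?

The diagonals of a rhombus divide it into four right triangles.
Each triangle has legs 4/ 2 = 2 and 6/2 = 3, so each has area (1/2)*2*3 = 3.
Four such triangles give total area = (d1 * d2) / 2 = 12.

12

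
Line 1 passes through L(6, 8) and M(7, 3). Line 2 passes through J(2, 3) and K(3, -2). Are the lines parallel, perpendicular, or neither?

Slope of line 1: m1 = (3 - 8)/(7 - 6) = -5/1 = -5
Slope of line 2: m2 = (-2 - 3)/(3 - 2) = -5/1 = -5
Two lines are parallel if and only if they have equal slopes (or both are vertical).
Here m1 = m2 = -5, confirming the lines are parallel.

Parallel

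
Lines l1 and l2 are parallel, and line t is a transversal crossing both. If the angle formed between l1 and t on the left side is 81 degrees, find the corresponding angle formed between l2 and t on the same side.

Corresponding angles are equal: 81 degrees.

81 degrees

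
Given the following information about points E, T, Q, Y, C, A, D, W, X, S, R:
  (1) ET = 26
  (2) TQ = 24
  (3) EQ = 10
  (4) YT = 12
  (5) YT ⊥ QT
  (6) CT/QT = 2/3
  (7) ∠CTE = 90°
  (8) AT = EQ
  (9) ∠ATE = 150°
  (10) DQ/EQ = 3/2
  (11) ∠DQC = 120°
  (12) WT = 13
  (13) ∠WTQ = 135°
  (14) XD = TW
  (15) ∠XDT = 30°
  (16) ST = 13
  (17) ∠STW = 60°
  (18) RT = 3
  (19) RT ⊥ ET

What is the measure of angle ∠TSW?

Step 1: By the law of cosines on triangle STW: SW² = 13² + 13² − 2·13·13·cos(60°) = 169, so SW = 13.
Step 2: By the inverse law of cosines on triangle TSW: cos(∠TSW) = (13² + 13² − 13²) / (2·13·13) = 169/338 = 0.5, so ∠TSW = 60°.

Therefore, the measure of angle ∠TSW = 60°.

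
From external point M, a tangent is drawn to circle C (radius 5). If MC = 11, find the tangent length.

The tangent, radius, and line from the external point to the center form a right triangle.
The right angle is where the tangent meets the radius.
By the Pythagorean theorem: tangent² + 5² = 11²
tangent² = 121 - 25 = 96
tangent = 4*sqrt(6)

4*sqrt(6)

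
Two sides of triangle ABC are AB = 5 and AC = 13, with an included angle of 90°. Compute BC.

By the law of cosines: BC^2 = AB^2 + AC^2 - 2*AB*AC*cos(A)
BC^2 = 5^2 + 13^2 - 2*5*13*cos(90°)
BC^2 = 25 + 169 - 130*(0)
BC^2 = 194
BC = sqrt(194)

sqrt(194)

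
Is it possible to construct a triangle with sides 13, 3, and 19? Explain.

No.
The triangle inequality is violated: 13 + 3 = 16 ≤ 19.
These lengths cannot form a triangle.

No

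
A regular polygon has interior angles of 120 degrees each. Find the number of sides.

The exterior angle is the supplement of the interior angle: 180 - 120 = 60 degrees.
Since the exterior angles of any convex polygon sum to 360 degrees, the number of sides is 360 / 60 = 6.

6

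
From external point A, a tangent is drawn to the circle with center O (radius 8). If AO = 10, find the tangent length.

The tangent, radius, and line from the external point to the center form a right triangle.
The right angle is where the tangent meets the radius.
By the Pythagorean theorem: tangent² + 8² = 10²
tangent² = 100 - 64 = 36
tangent = 6

6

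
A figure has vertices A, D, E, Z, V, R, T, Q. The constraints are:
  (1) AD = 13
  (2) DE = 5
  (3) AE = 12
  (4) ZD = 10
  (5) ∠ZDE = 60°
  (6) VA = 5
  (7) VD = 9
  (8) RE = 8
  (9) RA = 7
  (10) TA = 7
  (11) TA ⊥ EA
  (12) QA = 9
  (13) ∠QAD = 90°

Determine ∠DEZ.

Step 1: By the law of cosines on triangle EDZ: EZ² = 5² + 10² − 2·5·10·cos(60°) = 75, so EZ = 5·√3.
Step 2: By the inverse law of cosines on triangle DEZ: cos(∠DEZ) = (5² + (5·√3)² − 10²) / (2·5·5·√3) = 0/86.6 = 0, so ∠DEZ = 90°.

Therefore, the measure of angle ∠DEZ = 90°.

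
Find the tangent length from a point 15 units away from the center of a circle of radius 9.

The tangent, radius, and line from the external point to the center form a right triangle.
The right angle is where the tangent meets the radius.
By the Pythagorean theorem: tangent² + 9² = 15²
tangent² = 225 - 81 = 144
tangent = 12

12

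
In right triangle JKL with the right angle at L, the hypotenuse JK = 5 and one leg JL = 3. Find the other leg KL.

By the Pythagorean theorem: KL^2 = JK^2 - JL^2
KL^2 = 5^2 - 3^2 = 25 - 9 = 16
KL = sqrt(16) = 4

4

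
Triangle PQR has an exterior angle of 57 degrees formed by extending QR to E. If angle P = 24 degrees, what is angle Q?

angle Q = 57 - 24 = 33 degrees (exterior angle theorem).

33 degrees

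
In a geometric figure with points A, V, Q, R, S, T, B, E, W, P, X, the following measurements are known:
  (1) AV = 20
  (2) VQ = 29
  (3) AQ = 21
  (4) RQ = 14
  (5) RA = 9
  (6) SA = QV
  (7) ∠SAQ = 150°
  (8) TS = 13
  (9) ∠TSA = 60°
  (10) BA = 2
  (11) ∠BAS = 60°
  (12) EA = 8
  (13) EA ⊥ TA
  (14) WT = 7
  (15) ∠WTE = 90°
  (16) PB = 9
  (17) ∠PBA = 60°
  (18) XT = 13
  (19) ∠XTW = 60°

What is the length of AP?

Step 1: By the law of cosines on triangle ABP: AP² = 2² + 9² − 2·2·9·cos(60°) = 67, so AP = √67.

Therefore, the length of AP = √67.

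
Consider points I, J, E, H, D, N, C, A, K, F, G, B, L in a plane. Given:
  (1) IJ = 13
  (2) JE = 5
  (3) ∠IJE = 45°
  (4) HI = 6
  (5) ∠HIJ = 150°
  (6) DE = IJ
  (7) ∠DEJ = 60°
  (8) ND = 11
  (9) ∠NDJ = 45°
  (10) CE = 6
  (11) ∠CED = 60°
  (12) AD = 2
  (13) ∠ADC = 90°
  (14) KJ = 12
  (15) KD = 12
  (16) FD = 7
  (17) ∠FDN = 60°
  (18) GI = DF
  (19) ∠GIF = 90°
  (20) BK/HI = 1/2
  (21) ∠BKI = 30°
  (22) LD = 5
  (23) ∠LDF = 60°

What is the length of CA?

From the given relations: DE = IJ = 13.
Step 1: By the law of cosines on triangle CED: CD² = 6² + 13² − 2·6·13·cos(60°) = 127, so CD = √127.
Step 2: By the law of cosines on triangle CDA: CA² = √127² + 2² − 2·√127·2·cos(90°) = 131, so CA = √131.

Therefore, the length of CA = √131.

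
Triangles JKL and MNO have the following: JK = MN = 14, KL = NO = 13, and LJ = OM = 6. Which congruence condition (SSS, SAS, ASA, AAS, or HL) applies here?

The given information provides:
JK = MN = 14, KL = NO = 13, and LJ = OM = 6
This matches the SSS congruence theorem.
All three pairs of corresponding sides are equal (Side-Side-Side).

SSS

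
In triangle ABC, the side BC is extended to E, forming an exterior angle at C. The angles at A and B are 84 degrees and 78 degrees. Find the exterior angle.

By the exterior angle theorem, an exterior angle of a triangle equals the sum of the two remote interior angles.
Exterior angle = angle A + angle B
Exterior angle = 84 + 78 = 162 degrees

162 degrees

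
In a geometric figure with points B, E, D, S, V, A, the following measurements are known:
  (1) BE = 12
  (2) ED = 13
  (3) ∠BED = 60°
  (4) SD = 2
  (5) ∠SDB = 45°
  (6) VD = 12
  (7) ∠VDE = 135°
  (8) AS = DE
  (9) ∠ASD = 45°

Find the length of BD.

Step 1: By the law of cosines on triangle BED: BD² = 12² + 13² − 2·12·13·cos(60°) = 157, so BD = √157.

Therefore, the length of BD = √157.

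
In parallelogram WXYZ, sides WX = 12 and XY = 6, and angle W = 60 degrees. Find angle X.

In a parallelogram, consecutive angles are supplementary (sum to 180°).
angle X = 180 - angle W
angle X = 180 - 60
angle X = 120 degrees

120 degrees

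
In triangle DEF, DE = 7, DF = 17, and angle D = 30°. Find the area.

Area = (1/2)(7)(17) sin(30°) = (1/2)(7)(17)(1/2) = 119/4

119/4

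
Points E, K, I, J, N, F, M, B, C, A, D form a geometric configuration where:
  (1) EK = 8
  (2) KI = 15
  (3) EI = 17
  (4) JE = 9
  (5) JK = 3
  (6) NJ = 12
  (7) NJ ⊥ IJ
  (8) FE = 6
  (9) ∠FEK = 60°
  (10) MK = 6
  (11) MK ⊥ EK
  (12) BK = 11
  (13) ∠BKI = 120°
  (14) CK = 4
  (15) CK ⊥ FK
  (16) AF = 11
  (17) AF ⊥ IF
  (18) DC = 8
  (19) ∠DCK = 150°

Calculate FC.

Step 1: By the law of cosines on triangle FEK: FK² = 6² + 8² − 2·6·8·cos(60°) = 52, so FK = 2·√13.
Step 2: By the law of cosines on triangle FKC: FC² = (2·√13)² + 4² − 2·2·√13·4·cos(90°) = 68, so FC = 2·√17.

Therefore, the length of FC = 2·√17.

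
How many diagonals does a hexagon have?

Each of the 6 vertices connects to 3 non-adjacent vertices via diagonals.
Total connections = 6 × 3 = 18, but each diagonal is counted twice.
Number of diagonals = 18 / 2 = 9.

9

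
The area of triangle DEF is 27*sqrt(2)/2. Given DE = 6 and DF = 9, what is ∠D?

Area = (1/2) * a * b * sin(C)
sin(C) = 2 * Area / (a * b)
sin(C) = 2 * 27*sqrt(2)/2 / (6 * 9)
sin(C) = sqrt(2)/2
C = arcsin(sqrt(2)/2) = 45°
Since sin(180° - C) = sin(C), the obtuse angle 135° gives the same area, so C = 45° or C = 135°.

45° or 135°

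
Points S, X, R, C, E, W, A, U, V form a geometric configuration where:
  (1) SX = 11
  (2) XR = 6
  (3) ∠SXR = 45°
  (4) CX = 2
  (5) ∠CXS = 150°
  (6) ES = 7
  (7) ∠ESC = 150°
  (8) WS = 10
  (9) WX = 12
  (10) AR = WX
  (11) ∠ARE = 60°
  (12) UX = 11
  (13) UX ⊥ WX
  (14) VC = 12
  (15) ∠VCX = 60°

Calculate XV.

Step 1: By the law of cosines on triangle XCV: XV² = 2² + 12² − 2·2·12·cos(60°) = 124, so XV = 2·√31.

Therefore, the length of XV = 2·√31.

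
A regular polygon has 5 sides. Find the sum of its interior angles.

The sum of interior angles of an n-sided polygon is (n - 2) * 180.
For n = 5: (5 - 2) * 180 = 3 * 180 = 540 degrees.

540 degrees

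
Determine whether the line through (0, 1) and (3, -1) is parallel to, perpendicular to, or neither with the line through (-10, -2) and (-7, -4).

Slope of line 1: m1 = (-1 - 1)/(3 - 0) = -2/3 = -2/3
Slope of line 2: m2 = (-4 - -2)/(-7 - -10) = -2/3 = -2/3
Since m1 = m2 = -2/3, the lines are parallel.

Parallel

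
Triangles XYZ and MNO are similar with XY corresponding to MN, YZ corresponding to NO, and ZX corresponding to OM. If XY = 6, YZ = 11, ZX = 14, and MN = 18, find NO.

k = 18/6 = 3. NO = 3 * 11 = 33.

33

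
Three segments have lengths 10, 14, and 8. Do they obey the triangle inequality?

Yes.
The triangle inequality requires that the sum of any two sides exceeds the third.
Here 8 + 10 = 18 > 14, so the condition is met.

Yes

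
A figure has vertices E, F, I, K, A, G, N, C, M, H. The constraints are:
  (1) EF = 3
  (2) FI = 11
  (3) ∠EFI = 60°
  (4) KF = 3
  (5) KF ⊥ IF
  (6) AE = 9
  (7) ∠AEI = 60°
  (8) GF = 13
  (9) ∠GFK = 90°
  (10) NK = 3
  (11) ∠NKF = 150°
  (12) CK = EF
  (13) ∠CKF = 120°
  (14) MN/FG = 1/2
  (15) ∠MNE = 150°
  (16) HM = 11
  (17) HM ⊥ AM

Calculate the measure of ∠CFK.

From the given relations: CK = EF = 3.
Step 1: By the law of cosines on triangle FKC: FC² = 3² + 3² − 2·3·3·cos(120°) = 27, so FC = 3·√3.
Step 2: By the inverse law of cosines on triangle CFK: cos(∠CFK) = ((3·√3)² + 3² − 3²) / (2·3·√3·3) = 27/31.18 = 0.866, so ∠CFK = 30°.

Therefore, the measure of angle ∠CFK = 30°.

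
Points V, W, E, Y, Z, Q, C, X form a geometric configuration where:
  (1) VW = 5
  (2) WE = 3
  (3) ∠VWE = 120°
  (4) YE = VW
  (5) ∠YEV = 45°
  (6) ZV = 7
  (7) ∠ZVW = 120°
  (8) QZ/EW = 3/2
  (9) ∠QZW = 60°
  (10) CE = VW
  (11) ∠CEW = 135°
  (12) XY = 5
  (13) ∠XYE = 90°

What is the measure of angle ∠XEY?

From the given relations: YE = VW = 5.
Step 1: By the law of cosines on triangle EYX: EX² = 5² + 5² − 2·5·5·cos(90°) = 50, so EX = 5·√2.
Step 2: By the inverse law of cosines on triangle XEY: cos(∠XEY) = ((5·√2)² + 5² − 5²) / (2·5·√2·5) = 50/70.71 = 0.7071, so ∠XEY = 45°.

Therefore, the measure of angle ∠XEY = 45°.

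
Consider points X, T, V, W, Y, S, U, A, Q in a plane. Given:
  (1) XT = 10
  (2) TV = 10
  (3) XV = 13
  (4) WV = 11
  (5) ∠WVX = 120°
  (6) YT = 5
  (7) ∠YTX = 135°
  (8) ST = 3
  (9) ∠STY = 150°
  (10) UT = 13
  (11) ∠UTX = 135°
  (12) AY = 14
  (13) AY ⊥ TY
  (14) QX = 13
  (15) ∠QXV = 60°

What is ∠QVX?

Step 1: By the law of cosines on triangle VXQ: VQ² = 13² + 13² − 2·13·13·cos(60°) = 169, so VQ = 13.
Step 2: By the inverse law of cosines on triangle QVX: cos(∠QVX) = (13² + 13² − 13²) / (2·13·13) = 169/338 = 0.5, so ∠QVX = 60°.

Therefore, the measure of angle ∠QVX = 60°.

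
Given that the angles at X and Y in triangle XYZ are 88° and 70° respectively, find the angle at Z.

The interior angles sum to 180°: angle Z = 180 - 88 - 70 = 22°.
The triangle is acute (angles 88°, 70°, 22°).

22 degrees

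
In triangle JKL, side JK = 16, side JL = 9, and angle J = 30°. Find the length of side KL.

When two sides and the included angle are known, the law of cosines gives the third side.
c^2 = a^2 + b^2 - 2ab cos(C) generalizes the Pythagorean theorem to non-right triangles.
Here: KL^2 = 256 + 81 - 288*(sqrt(3)/2) = 337 - 144*sqrt(3)
KL = sqrt(337 - 144*sqrt(3))

sqrt(337 - 144*sqrt(3))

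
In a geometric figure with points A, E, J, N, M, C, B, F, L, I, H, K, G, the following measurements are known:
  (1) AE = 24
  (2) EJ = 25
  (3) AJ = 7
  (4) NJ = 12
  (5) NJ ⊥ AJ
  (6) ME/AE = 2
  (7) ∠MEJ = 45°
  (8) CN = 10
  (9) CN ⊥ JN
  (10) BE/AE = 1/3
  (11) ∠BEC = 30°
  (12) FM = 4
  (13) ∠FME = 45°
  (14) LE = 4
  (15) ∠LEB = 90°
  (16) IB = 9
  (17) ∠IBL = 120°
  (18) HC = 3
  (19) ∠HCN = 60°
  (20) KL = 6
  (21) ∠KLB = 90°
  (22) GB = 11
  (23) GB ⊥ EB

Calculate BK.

From the given relations: BE = 1/3·AE = 1/3·24 = 8.
Step 1: By the law of cosines on triangle LEB: LB² = 4² + 8² − 2·4·8·cos(90°) = 80, so LB = 4·√5.
Step 2: By the law of cosines on triangle BLK: BK² = (4·√5)² + 6² − 2·4·√5·6·cos(90°) = 116, so BK = 2·√29.

Therefore, the length of BK = 2·√29.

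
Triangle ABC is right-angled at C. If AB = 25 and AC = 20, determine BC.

Rearranging the Pythagorean theorem to solve for the unknown leg:
leg^2 = hypotenuse^2 - known_leg^2 = 625 - 400 = 225
leg = sqrt(225) = 15.

15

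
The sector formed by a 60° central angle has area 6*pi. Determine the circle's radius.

The sector covers 60°/360° = 1/6 of the full circle.
Full circle area = 6*pi / 1/6 = 36*pi.
Since full area = πr², we get r² = 36*pi/π = 36, so r = 6.

6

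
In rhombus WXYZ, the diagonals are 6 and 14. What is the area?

The diagonals of a rhombus divide it into four right triangles.
Each triangle has legs 6/ 2 = 3 and 14/2 = 7, so each has area (1/2)*3*7 = 21/2.
Four such triangles give total area = (d1 * d2) / 2 = 42.

42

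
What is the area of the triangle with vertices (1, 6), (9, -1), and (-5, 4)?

The Shoelace formula computes the area from vertex coordinates by summing cross products.
For vertices (1,6), (9,-1), (-5,4):
Signed sum = 1*-1 - 9*6 + 9*4 - -5*-1 + -5*6 - 1*4
= -55 + 31 + -34 = -58
Area = (1/2)|-58| = 29.

29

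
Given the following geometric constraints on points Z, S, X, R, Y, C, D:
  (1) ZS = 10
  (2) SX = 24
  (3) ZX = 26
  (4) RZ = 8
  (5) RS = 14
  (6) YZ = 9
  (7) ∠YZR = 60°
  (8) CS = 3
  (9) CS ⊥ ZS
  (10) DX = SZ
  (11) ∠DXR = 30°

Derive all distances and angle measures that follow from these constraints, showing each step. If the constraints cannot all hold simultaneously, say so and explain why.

The constraints are consistent.

From the given relations:
  DX = SZ = 10

Step 1: From ZS = 10, SC = 3, and ∠ZSC = 90°, by the law of cosines:
  ZC² = ZS² + SC² - 2·ZS·SC·cos(90°) = 100 + 9 - 0 = 109
  ZC = √109

Step 2: From RZ = 8, ZY = 9, and ∠RZY = 60°, by the law of cosines:
  RY² = RZ² + ZY² - 2·RZ·ZY·cos(60°) = 64 + 81 - 72 = 73
  RY = √73

Step 3: From ZR = 8, ZS = 10, RS = 14, by the inverse law of cosines:
  cos(∠RZS) = (ZR² + ZS² - RS²) / (2·ZR·ZS)
  ∠RZS = 101.54°

Step 4: From ZS = 10, ZX = 26, SX = 24, by the inverse law of cosines:
  cos(∠SZX) = (ZS² + ZX² - SX²) / (2·ZS·ZX)
  ∠SZX = 67.38°

Step 5: From SR = 14, SZ = 10, RZ = 8, by the inverse law of cosines:
  cos(∠RSZ) = (SR² + SZ² - RZ²) / (2·SR·SZ)
  ∠RSZ = 34.05°

Step 6: From SX = 24, SZ = 10, XZ = 26, by the inverse law of cosines:
  cos(∠XSZ) = (SX² + SZ² - XZ²) / (2·SX·SZ)
  ∠XSZ = 90°

Step 7: From XS = 24, XZ = 26, SZ = 10, by the inverse law of cosines:
  cos(∠SXZ) = (XS² + XZ² - SZ²) / (2·XS·XZ)
  ∠SXZ = 22.62°

Step 8: From RS = 14, RZ = 8, SZ = 10, by the inverse law of cosines:
  cos(∠SRZ) = (RS² + RZ² - SZ²) / (2·RS·RZ)
  ∠SRZ = 44.42°

Step 9: From ZC = √109, ZS = 10, CS = 3, by the inverse law of cosines:
  cos(∠CZS) = (ZC² + ZS² - CS²) / (2·ZC·ZS)
  ∠CZS = 16.7°

Step 10: From RY = √73, RZ = 8, YZ = 9, by the inverse law of cosines:
  cos(∠YRZ) = (RY² + RZ² - YZ²) / (2·RY·RZ)
  ∠YRZ = 65.82°

Step 11: From YR = √73, YZ = 9, RZ = 8, by the inverse law of cosines:
  cos(∠RYZ) = (YR² + YZ² - RZ²) / (2·YR·YZ)
  ∠RYZ = 54.18°

Step 12: From CS = 3, CZ = √109, SZ = 10, by the inverse law of cosines:
  cos(∠SCZ) = (CS² + CZ² - SZ²) / (2·CS·CZ)
  ∠SCZ = 73.3°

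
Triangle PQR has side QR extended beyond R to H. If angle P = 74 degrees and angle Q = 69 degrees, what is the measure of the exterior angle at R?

The interior angle at R is 180 - 74 - 69 = 37 degrees.
The exterior angle and interior angle at R are supplementary:
Exterior angle = 180 - 37 = 143 degrees.

143 degrees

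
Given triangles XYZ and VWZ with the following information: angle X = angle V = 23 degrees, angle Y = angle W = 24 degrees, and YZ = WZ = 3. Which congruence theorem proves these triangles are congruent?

The given information provides:
angle X = angle V = 23 degrees, angle Y = angle W = 24 degrees, and YZ = WZ = 3
This matches the AAS congruence theorem.
Two pairs of corresponding angles and a non-included side are equal (Angle-Angle-Side).

AAS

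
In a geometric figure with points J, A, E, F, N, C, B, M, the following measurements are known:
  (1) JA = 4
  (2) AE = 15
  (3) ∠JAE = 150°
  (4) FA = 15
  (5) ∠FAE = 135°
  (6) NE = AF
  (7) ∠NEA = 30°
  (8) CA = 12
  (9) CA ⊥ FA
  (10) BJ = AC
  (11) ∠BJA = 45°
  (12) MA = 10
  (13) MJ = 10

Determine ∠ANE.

From the given relations: NE = AF = 15.
Step 1: By the law of cosines on triangle NEA: NA² = 15² + 15² − 2·15·15·cos(30°) = 60.29, so NA ≈ 7.76.
Step 2: By the inverse law of cosines on triangle ANE: cos(∠ANE) = (7.76² + 15² − 15²) / (2·7.76·15) = 60.29/232.94 = 0.2588, so ∠ANE = 75°.

Therefore, the measure of angle ∠ANE = 75°.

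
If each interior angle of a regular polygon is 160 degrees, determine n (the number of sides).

The exterior angle is the supplement of the interior angle: 180 - 160 = 20 degrees.
Since the exterior angles of any convex polygon sum to 360 degrees, the number of sides is 360 / 20 = 18.

18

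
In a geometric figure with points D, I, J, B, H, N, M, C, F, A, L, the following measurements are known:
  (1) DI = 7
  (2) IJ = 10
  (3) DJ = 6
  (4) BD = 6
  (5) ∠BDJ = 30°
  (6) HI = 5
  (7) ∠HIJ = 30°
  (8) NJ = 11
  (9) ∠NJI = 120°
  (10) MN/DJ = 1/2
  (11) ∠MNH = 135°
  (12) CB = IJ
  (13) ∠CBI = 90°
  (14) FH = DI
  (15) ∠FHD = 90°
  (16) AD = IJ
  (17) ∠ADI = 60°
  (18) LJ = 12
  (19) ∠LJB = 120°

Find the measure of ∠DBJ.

Step 1: By the law of cosines on triangle BDJ: BJ² = 6² + 6² − 2·6·6·cos(30°) = 9.65, so BJ ≈ 3.11.
Step 2: By the inverse law of cosines on triangle DBJ: cos(∠DBJ) = (6² + 3.11² − 6²) / (2·6·3.11) = 9.65/37.27 = 0.2588, so ∠DBJ = 75°.

Therefore, the measure of angle ∠DBJ = 75°.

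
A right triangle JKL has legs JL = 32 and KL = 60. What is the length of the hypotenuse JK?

In a right triangle, the square of the hypotenuse equals the sum of the squares of the two legs.
The legs are 32 and 60, so the hypotenuse = sqrt(1024 + 3600) = sqrt(4624) = 68.

68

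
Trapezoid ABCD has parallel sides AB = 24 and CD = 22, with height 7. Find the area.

Area of a trapezoid = (base1 + base2) * height / 2
Area = (24 + 22) * 7 / 2
Area = 46 * 7 / 2
Area = 322 / 2
Area = 161

161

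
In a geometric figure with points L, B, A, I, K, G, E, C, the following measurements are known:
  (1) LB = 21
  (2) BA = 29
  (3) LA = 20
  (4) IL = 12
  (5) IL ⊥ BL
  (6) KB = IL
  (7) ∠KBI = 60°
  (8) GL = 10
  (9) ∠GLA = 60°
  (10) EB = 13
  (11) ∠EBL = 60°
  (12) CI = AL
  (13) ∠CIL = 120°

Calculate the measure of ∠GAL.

Step 1: By the law of cosines on triangle ALG: AG² = 20² + 10² − 2·20·10·cos(60°) = 300, so AG = 10·√3.
Step 2: By the inverse law of cosines on triangle GAL: cos(∠GAL) = ((10·√3)² + 20² − 10²) / (2·10·√3·20) = 600/692.82 = 0.866, so ∠GAL = 30°.

Therefore, the measure of angle ∠GAL = 30°.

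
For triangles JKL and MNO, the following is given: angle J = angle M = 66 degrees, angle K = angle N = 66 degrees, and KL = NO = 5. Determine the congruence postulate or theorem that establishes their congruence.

The given information provides:
angle J = angle M = 66 degrees, angle K = angle N = 66 degrees, and KL = NO = 5
This matches the AAS congruence theorem.
Two pairs of corresponding angles and a non-included side are equal (Angle-Angle-Side).

AAS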